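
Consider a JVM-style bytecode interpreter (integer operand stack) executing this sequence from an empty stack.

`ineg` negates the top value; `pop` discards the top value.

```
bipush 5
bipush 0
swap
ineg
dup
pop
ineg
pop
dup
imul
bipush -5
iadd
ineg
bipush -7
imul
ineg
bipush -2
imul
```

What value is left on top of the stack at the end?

bipush 5  -> 5
bipush 0  -> 5 0
swap      -> 0 5
ineg      -> 0 -5
dup       -> 0 -5 -5
pop       -> 0 -5
ineg      -> 0 5
pop       -> 0
dup       -> 0 0
imul      -> 0
bipush -5 -> 0 -5
iadd      -> -5
ineg      -> 5
bipush -7 -> 5 -7
imul      -> -35
ineg      -> 35
bipush -2 -> 35 -2
imul      -> -70

-70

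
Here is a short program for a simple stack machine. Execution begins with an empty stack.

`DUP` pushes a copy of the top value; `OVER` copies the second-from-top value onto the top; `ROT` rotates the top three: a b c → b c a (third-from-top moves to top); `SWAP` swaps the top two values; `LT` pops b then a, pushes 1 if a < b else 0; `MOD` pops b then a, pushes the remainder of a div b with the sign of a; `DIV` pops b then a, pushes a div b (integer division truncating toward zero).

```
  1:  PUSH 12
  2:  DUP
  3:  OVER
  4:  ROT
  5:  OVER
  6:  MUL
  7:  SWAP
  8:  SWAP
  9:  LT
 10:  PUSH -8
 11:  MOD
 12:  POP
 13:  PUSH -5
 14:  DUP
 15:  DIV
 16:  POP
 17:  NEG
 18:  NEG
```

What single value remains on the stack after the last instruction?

PUSH 12 -> [12]
DUP     -> [12, 12]
OVER    -> [12, 12, 12]
ROT     -> [12, 12, 12]
OVER    -> [12, 12, 12, 12]
MUL     -> [12, 12, 144]
SWAP    -> [12, 144, 12]
SWAP    -> [12, 12, 144]
LT      -> [12, 1]
PUSH -8 -> [12, 1, -8]
MOD     -> [12, 1]
POP     -> [12]
PUSH -5 -> [12, -5]
DUP     -> [12, -5, -5]
DIV     -> [12, 1]
POP     -> [12]
NEG     -> [-12]
NEG     -> [12]

12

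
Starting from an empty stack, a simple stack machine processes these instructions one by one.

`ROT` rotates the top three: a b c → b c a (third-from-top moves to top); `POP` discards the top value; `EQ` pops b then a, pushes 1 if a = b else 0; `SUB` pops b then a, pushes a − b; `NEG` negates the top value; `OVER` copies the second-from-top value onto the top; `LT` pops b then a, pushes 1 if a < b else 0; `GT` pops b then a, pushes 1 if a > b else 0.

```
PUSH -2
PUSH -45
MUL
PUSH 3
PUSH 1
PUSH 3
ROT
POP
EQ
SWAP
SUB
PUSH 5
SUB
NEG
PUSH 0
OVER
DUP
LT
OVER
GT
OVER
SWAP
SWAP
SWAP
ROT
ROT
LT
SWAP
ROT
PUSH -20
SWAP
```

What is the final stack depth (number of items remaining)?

4

PUSH -2   -2
PUSH -45  -2 -45
MUL       90
PUSH 3    90 3
PUSH 1    90 3 1
PUSH 3    90 3 1 3
ROT       90 1 3 3
POP       90 1 3
EQ        90 0
SWAP      0 90
SUB       -90
PUSH 5    -90 5
SUB       -95
NEG       95
PUSH 0    95 0
OVER      95 0 95
DUP       95 0 95 95
LT        95 0 0
OVER      95 0 0 0
GT        95 0 0
OVER      95 0 0 0
SWAP      95 0 0 0
SWAP      95 0 0 0
SWAP      95 0 0 0
ROT       95 0 0 0
ROT       95 0 0 0
LT        95 0 0
SWAP      95 0 0
ROT       0 0 95
PUSH -20  0 0 95 -20
SWAP      0 0 -20 95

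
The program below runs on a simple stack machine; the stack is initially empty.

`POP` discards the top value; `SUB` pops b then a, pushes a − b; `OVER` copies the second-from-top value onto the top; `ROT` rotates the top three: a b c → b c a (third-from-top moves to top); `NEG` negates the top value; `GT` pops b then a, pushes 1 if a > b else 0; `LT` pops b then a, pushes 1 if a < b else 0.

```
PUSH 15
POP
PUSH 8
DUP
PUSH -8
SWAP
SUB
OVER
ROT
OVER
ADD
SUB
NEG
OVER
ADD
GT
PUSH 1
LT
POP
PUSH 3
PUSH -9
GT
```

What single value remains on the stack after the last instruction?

1

PUSH 15 -> 15
POP     -> (empty)
PUSH 8  -> 8
DUP     -> 8 8
PUSH -8 -> 8 8 -8
SWAP    -> 8 -8 8
SUB     -> 8 -16
OVER    -> 8 -16 8
ROT     -> -16 8 8
OVER    -> -16 8 8 8
ADD     -> -16 8 16
SUB     -> -16 -8
NEG     -> -16 8
OVER    -> -16 8 -16
ADD     -> -16 -8
GT      -> 0
PUSH 1  -> 0 1
LT      -> 1
POP     -> (empty)
PUSH 3  -> 3
PUSH -9 -> 3 -9
GT      -> 1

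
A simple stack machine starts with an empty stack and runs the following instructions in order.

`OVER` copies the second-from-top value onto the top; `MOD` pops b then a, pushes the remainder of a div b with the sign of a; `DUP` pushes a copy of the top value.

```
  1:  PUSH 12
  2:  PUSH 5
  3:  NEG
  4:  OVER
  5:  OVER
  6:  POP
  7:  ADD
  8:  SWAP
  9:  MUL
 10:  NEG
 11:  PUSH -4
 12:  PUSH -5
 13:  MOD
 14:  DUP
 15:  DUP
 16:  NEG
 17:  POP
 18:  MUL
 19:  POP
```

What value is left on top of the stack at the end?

-84

PUSH 12  12
PUSH 5   12 5
NEG      12 -5
OVER     12 -5 12
OVER     12 -5 12 -5
POP      12 -5 12
ADD      12 7
SWAP     7 12
MUL      84
NEG      -84
PUSH -4  -84 -4
PUSH -5  -84 -4 -5
MOD      -84 -4
DUP      -84 -4 -4
DUP      -84 -4 -4 -4
NEG      -84 -4 -4 4
POP      -84 -4 -4
MUL      -84 16
POP      -84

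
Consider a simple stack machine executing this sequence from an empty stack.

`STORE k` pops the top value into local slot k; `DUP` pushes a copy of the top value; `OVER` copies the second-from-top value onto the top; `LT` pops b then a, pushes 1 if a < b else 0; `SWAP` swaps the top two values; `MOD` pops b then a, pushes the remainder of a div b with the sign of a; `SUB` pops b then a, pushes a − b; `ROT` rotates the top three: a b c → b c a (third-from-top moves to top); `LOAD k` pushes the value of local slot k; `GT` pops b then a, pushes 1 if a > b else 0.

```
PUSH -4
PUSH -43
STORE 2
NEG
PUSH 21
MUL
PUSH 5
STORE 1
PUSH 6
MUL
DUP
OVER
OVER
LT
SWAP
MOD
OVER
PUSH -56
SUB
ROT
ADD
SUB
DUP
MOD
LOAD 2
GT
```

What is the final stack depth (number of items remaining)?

1

PUSH -4  -> [-4]
PUSH -43 -> [-4, -43]
STORE 2  -> [-4]
NEG      -> [4]
PUSH 21  -> [4, 21]
MUL      -> [84]
PUSH 5   -> [84, 5]
STORE 1  -> [84]
PUSH 6   -> [84, 6]
MUL      -> [504]
DUP      -> [504, 504]
OVER     -> [504, 504, 504]
OVER     -> [504, 504, 504, 504]
LT       -> [504, 504, 0]
SWAP     -> [504, 0, 504]
MOD      -> [504, 0]
OVER     -> [504, 0, 504]
PUSH -56 -> [504, 0, 504, -56]
SUB      -> [504, 0, 560]
ROT      -> [0, 560, 504]
ADD      -> [0, 1064]
SUB      -> [-1064]
DUP      -> [-1064, -1064]
MOD      -> [0]
LOAD 2   -> [0, -43]
GT       -> [1]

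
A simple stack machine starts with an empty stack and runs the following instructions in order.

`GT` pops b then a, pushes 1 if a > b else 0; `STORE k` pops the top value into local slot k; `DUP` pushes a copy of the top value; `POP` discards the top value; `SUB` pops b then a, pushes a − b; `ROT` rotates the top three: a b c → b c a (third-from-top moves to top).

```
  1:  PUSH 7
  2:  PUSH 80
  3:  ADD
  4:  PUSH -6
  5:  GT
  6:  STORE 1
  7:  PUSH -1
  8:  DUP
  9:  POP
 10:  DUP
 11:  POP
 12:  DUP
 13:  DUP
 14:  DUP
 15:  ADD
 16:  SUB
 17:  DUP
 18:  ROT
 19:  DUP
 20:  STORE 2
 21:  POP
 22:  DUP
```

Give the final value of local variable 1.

PUSH 7   7
PUSH 80  7 80
ADD      87
PUSH -6  87 -6
GT       1
STORE 1  (empty)
PUSH -1  -1
DUP      -1 -1
POP      -1
DUP      -1 -1
POP      -1
DUP      -1 -1
DUP      -1 -1 -1
DUP      -1 -1 -1 -1
ADD      -1 -1 -2
SUB      -1 1
DUP      -1 1 1
ROT      1 1 -1
DUP      1 1 -1 -1
STORE 2  1 1 -1
POP      1 1
DUP      1 1 1

1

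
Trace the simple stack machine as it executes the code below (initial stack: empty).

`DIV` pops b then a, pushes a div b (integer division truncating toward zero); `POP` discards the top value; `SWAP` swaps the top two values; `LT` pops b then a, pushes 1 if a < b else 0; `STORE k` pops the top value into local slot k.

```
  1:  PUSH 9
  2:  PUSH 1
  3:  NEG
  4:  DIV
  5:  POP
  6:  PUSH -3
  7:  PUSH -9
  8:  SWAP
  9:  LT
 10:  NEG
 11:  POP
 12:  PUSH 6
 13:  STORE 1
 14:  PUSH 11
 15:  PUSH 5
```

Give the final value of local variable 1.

PUSH 9  → [9]
PUSH 1  → [9, 1]
NEG     → [9, -1]
DIV     → [-9]
POP     → []
PUSH -3 → [-3]
PUSH -9 → [-3, -9]
SWAP    → [-9, -3]
LT      → [1]
NEG     → [-1]
POP     → []
PUSH 6  → [6]
STORE 1 → []
PUSH 11 → [11]
PUSH 5  → [11, 5]

6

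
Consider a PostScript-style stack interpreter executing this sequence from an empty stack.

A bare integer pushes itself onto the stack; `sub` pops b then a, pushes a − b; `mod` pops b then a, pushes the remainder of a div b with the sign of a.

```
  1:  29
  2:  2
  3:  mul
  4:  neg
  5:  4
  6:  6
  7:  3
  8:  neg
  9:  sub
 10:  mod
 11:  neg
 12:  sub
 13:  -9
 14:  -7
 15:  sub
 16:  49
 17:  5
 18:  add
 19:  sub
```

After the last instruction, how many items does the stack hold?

2

29  -> 29
2   -> 29 2
mul -> 58
neg -> -58
4   -> -58 4
6   -> -58 4 6
3   -> -58 4 6 3
neg -> -58 4 6 -3
sub -> -58 4 9
mod -> -58 4
neg -> -58 -4
sub -> -54
-9  -> -54 -9
-7  -> -54 -9 -7
sub -> -54 -2
49  -> -54 -2 49
5   -> -54 -2 49 5
add -> -54 -2 54
sub -> -54 -56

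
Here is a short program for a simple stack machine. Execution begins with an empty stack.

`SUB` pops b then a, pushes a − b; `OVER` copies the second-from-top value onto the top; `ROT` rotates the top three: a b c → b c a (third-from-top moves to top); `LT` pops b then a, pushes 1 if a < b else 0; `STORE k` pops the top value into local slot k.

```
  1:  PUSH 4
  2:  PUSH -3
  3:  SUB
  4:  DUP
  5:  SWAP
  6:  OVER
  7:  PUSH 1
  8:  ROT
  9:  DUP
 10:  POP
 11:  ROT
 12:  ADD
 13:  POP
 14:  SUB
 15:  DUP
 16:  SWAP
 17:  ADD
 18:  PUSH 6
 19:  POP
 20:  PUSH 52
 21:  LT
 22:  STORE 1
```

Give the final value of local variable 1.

1

PUSH 4   [4]
PUSH -3  [4, -3]
SUB      [7]
DUP      [7, 7]
SWAP     [7, 7]
OVER     [7, 7, 7]
PUSH 1   [7, 7, 7, 1]
ROT      [7, 7, 1, 7]
DUP      [7, 7, 1, 7, 7]
POP      [7, 7, 1, 7]
ROT      [7, 1, 7, 7]
ADD      [7, 1, 14]
POP      [7, 1]
SUB      [6]
DUP      [6, 6]
SWAP     [6, 6]
ADD      [12]
PUSH 6   [12, 6]
POP      [12]
PUSH 52  [12, 52]
LT       [1]
STORE 1  []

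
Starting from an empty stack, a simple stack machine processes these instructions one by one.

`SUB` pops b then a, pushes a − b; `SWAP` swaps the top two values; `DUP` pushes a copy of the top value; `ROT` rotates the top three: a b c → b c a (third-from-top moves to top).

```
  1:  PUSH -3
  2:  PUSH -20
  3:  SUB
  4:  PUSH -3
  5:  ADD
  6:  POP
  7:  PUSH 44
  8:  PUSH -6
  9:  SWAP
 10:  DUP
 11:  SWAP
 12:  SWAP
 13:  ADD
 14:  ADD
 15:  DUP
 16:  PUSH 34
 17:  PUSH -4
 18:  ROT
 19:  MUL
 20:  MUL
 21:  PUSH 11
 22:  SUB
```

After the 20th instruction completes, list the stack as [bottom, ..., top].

[82, -11152]

PUSH -3   [-3]
PUSH -20  [-3, -20]
SUB       [17]
PUSH -3   [17, -3]
ADD       [14]
POP       []
PUSH 44   [44]
PUSH -6   [44, -6]
SWAP      [-6, 44]
DUP       [-6, 44, 44]
SWAP      [-6, 44, 44]
SWAP      [-6, 44, 44]
ADD       [-6, 88]
ADD       [82]
DUP       [82, 82]
PUSH 34   [82, 82, 34]
PUSH -4   [82, 82, 34, -4]
ROT       [82, 34, -4, 82]
MUL       [82, 34, -328]
MUL       [82, -11152]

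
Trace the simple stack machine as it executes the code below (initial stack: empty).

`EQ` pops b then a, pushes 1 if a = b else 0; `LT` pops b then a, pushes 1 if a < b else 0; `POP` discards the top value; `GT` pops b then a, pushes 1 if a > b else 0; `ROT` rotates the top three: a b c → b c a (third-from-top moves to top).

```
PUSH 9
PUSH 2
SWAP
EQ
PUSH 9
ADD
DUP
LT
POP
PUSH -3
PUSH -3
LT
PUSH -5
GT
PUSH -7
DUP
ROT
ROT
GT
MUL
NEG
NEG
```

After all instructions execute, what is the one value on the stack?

PUSH 9  -> 9
PUSH 2  -> 9 2
SWAP    -> 2 9
EQ      -> 0
PUSH 9  -> 0 9
ADD     -> 9
DUP     -> 9 9
LT      -> 0
POP     -> (empty)
PUSH -3 -> -3
PUSH -3 -> -3 -3
LT      -> 0
PUSH -5 -> 0 -5
GT      -> 1
PUSH -7 -> 1 -7
DUP     -> 1 -7 -7
ROT     -> -7 -7 1
ROT     -> -7 1 -7
GT      -> -7 1
MUL     -> -7
NEG     -> 7
NEG     -> -7

-7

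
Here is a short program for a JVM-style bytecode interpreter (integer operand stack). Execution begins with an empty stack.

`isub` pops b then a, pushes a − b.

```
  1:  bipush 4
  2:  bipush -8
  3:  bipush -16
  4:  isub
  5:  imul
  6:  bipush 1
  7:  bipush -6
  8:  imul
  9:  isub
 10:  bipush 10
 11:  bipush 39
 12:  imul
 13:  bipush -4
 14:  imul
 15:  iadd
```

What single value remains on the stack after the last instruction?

-1522

bipush 4   : 4
bipush -8  : 4 -8
bipush -16 : 4 -8 -16
isub       : 4 8
imul       : 32
bipush 1   : 32 1
bipush -6  : 32 1 -6
imul       : 32 -6
isub       : 38
bipush 10  : 38 10
bipush 39  : 38 10 39
imul       : 38 390
bipush -4  : 38 390 -4
imul       : 38 -1560
iadd       : -1522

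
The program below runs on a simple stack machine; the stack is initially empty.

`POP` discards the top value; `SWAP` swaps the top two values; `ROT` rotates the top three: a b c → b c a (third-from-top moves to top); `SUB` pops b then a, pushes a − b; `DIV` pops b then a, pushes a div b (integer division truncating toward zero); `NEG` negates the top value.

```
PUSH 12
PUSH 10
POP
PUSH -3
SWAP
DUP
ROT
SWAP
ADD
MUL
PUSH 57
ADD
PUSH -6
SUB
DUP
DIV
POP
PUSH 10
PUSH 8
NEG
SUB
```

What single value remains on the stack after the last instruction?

18

PUSH 12 : [12]
PUSH 10 : [12, 10]
POP     : [12]
PUSH -3 : [12, -3]
SWAP    : [-3, 12]
DUP     : [-3, 12, 12]
ROT     : [12, 12, -3]
SWAP    : [12, -3, 12]
ADD     : [12, 9]
MUL     : [108]
PUSH 57 : [108, 57]
ADD     : [165]
PUSH -6 : [165, -6]
SUB     : [171]
DUP     : [171, 171]
DIV     : [1]
POP     : []
PUSH 10 : [10]
PUSH 8  : [10, 8]
NEG     : [10, -8]
SUB     : [18]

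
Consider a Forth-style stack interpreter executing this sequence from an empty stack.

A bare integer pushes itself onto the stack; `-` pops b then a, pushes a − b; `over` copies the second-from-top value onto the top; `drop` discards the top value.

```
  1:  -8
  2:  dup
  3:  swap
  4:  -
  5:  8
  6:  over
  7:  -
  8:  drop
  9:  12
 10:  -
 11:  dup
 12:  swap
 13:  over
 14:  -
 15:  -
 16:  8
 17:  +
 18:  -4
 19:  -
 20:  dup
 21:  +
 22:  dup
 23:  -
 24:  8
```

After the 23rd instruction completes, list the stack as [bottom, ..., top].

[0]

-8   -> [-8]
dup  -> [-8, -8]
swap -> [-8, -8]
-    -> [0]
8    -> [0, 8]
over -> [0, 8, 0]
-    -> [0, 8]
drop -> [0]
12   -> [0, 12]
-    -> [-12]
dup  -> [-12, -12]
swap -> [-12, -12]
over -> [-12, -12, -12]
-    -> [-12, 0]
-    -> [-12]
8    -> [-12, 8]
+    -> [-4]
-4   -> [-4, -4]
-    -> [0]
dup  -> [0, 0]
+    -> [0]
dup  -> [0, 0]
-    -> [0]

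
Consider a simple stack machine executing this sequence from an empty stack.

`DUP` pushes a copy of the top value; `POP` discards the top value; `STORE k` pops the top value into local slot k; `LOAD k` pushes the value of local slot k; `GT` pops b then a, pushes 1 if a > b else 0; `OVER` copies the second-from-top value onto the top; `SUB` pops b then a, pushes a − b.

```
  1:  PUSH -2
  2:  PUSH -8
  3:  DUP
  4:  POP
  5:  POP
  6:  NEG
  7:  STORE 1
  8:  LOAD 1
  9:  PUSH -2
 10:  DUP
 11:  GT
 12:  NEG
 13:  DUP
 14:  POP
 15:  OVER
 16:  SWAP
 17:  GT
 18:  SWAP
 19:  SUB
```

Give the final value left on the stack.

PUSH -2 -> -2
PUSH -8 -> -2 -8
DUP     -> -2 -8 -8
POP     -> -2 -8
POP     -> -2
NEG     -> 2
STORE 1 -> (empty)
LOAD 1  -> 2
PUSH -2 -> 2 -2
DUP     -> 2 -2 -2
GT      -> 2 0
NEG     -> 2 0
DUP     -> 2 0 0
POP     -> 2 0
OVER    -> 2 0 2
SWAP    -> 2 2 0
GT      -> 2 1
SWAP    -> 1 2
SUB     -> -1

-1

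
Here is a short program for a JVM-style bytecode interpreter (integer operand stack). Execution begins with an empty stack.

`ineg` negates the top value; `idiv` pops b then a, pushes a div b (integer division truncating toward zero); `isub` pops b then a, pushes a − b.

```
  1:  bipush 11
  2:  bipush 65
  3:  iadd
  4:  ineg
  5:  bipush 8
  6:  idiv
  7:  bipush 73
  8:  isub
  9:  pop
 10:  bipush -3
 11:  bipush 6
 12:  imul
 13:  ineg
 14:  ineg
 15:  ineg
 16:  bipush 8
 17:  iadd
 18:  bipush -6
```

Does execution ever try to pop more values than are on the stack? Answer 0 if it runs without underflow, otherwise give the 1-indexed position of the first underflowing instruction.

bipush 11 -> 11
bipush 65 -> 11 65
iadd      -> 76
ineg      -> -76
bipush 8  -> -76 8
idiv      -> -9
bipush 73 -> -9 73
isub      -> -82
pop       -> (empty)
bipush -3 -> -3
bipush 6  -> -3 6
imul      -> -18
ineg      -> 18
ineg      -> -18
ineg      -> 18
bipush 8  -> 18 8
iadd      -> 26
bipush -6 -> 26 -6

0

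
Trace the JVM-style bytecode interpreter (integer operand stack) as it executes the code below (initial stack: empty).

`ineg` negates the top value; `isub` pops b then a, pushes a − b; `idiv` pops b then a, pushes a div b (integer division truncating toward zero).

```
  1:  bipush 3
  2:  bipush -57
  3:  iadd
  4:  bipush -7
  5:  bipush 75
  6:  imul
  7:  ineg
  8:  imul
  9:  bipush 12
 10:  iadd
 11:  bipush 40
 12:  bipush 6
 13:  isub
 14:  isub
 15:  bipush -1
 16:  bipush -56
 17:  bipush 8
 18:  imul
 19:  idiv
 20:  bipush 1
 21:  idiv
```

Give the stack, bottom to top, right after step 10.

bipush 3   : 3
bipush -57 : 3 -57
iadd       : -54
bipush -7  : -54 -7
bipush 75  : -54 -7 75
imul       : -54 -525
ineg       : -54 525
imul       : -28350
bipush 12  : -28350 12
iadd       : -28338

[-28338]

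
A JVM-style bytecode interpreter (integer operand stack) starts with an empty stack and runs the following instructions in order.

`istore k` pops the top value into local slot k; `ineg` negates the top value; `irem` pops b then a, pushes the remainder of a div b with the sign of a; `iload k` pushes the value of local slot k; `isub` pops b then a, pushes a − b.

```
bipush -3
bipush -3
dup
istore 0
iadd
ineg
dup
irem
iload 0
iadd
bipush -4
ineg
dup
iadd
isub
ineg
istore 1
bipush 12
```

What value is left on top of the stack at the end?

12

bipush -3 -> [-3]
bipush -3 -> [-3, -3]
dup       -> [-3, -3, -3]
istore 0  -> [-3, -3]
iadd      -> [-6]
ineg      -> [6]
dup       -> [6, 6]
irem      -> [0]
iload 0   -> [0, -3]
iadd      -> [-3]
bipush -4 -> [-3, -4]
ineg      -> [-3, 4]
dup       -> [-3, 4, 4]
iadd      -> [-3, 8]
isub      -> [-11]
ineg      -> [11]
istore 1  -> []
bipush 12 -> [12]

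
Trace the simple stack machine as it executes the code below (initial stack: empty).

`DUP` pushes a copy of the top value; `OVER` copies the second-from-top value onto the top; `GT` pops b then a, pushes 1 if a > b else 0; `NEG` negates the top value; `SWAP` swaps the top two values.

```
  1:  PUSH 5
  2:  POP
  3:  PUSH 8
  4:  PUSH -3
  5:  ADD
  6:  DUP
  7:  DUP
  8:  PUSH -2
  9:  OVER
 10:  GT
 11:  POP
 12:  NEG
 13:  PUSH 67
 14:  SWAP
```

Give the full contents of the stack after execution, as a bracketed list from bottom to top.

[5, 5, 67, -5]

PUSH 5  -> 5
POP     -> (empty)
PUSH 8  -> 8
PUSH -3 -> 8 -3
ADD     -> 5
DUP     -> 5 5
DUP     -> 5 5 5
PUSH -2 -> 5 5 5 -2
OVER    -> 5 5 5 -2 5
GT      -> 5 5 5 0
POP     -> 5 5 5
NEG     -> 5 5 -5
PUSH 67 -> 5 5 -5 67
SWAP    -> 5 5 67 -5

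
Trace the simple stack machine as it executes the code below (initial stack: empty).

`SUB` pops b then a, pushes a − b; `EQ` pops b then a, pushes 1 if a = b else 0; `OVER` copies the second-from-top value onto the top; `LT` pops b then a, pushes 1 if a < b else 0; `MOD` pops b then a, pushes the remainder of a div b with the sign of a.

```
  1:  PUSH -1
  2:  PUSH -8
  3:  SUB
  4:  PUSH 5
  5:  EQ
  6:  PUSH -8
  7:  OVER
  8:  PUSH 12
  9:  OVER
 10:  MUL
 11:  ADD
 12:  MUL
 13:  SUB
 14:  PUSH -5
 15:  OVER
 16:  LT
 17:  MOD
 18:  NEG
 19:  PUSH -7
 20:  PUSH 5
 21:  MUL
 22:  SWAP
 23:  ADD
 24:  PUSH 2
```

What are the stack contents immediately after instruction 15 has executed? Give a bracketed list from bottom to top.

PUSH -1 -> [-1]
PUSH -8 -> [-1, -8]
SUB     -> [7]
PUSH 5  -> [7, 5]
EQ      -> [0]
PUSH -8 -> [0, -8]
OVER    -> [0, -8, 0]
PUSH 12 -> [0, -8, 0, 12]
OVER    -> [0, -8, 0, 12, 0]
MUL     -> [0, -8, 0, 0]
ADD     -> [0, -8, 0]
MUL     -> [0, 0]
SUB     -> [0]
PUSH -5 -> [0, -5]
OVER    -> [0, -5, 0]

[0, -5, 0]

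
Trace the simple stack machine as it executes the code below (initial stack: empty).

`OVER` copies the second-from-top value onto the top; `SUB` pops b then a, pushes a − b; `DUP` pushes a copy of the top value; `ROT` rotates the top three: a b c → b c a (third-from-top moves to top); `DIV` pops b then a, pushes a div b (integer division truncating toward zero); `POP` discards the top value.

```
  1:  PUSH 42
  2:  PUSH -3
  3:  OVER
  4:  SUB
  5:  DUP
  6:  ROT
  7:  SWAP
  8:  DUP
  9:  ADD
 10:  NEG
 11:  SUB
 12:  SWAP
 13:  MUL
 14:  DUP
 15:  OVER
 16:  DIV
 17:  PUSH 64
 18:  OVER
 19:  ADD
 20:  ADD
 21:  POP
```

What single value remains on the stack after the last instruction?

2160

PUSH 42  [42]
PUSH -3  [42, -3]
OVER     [42, -3, 42]
SUB      [42, -45]
DUP      [42, -45, -45]
ROT      [-45, -45, 42]
SWAP     [-45, 42, -45]
DUP      [-45, 42, -45, -45]
ADD      [-45, 42, -90]
NEG      [-45, 42, 90]
SUB      [-45, -48]
SWAP     [-48, -45]
MUL      [2160]
DUP      [2160, 2160]
OVER     [2160, 2160, 2160]
DIV      [2160, 1]
PUSH 64  [2160, 1, 64]
OVER     [2160, 1, 64, 1]
ADD      [2160, 1, 65]
ADD      [2160, 66]
POP      [2160]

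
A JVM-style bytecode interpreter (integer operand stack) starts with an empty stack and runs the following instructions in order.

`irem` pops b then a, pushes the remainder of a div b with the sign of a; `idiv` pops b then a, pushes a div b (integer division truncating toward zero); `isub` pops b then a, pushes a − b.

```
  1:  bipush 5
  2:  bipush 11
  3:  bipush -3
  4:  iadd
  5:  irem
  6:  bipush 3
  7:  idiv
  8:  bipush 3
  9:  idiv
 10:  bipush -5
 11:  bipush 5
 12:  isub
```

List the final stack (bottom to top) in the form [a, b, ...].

[0, -10]

bipush 5  : 5
bipush 11 : 5 11
bipush -3 : 5 11 -3
iadd      : 5 8
irem      : 5
bipush 3  : 5 3
idiv      : 1
bipush 3  : 1 3
idiv      : 0
bipush -5 : 0 -5
bipush 5  : 0 -5 5
isub      : 0 -10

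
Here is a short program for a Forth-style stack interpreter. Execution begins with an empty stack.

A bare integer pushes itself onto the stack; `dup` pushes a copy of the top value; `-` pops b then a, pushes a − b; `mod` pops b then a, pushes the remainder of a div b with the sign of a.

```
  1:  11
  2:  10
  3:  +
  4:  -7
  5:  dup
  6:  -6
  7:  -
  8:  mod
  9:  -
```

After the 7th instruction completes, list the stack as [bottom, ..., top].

11  : [11]
10  : [11, 10]
+   : [21]
-7  : [21, -7]
dup : [21, -7, -7]
-6  : [21, -7, -7, -6]
-   : [21, -7, -1]

[21, -7, -1]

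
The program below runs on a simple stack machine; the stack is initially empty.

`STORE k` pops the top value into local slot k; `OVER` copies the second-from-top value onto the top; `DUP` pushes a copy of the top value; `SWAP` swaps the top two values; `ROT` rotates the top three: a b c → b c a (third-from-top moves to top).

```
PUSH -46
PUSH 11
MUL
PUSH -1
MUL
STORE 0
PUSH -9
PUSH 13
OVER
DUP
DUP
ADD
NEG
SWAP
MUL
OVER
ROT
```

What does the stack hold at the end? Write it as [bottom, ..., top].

PUSH -46 -> -46
PUSH 11  -> -46 11
MUL      -> -506
PUSH -1  -> -506 -1
MUL      -> 506
STORE 0  -> (empty)
PUSH -9  -> -9
PUSH 13  -> -9 13
OVER     -> -9 13 -9
DUP      -> -9 13 -9 -9
DUP      -> -9 13 -9 -9 -9
ADD      -> -9 13 -9 -18
NEG      -> -9 13 -9 18
SWAP     -> -9 13 18 -9
MUL      -> -9 13 -162
OVER     -> -9 13 -162 13
ROT      -> -9 -162 13 13

[-9, -162, 13, 13]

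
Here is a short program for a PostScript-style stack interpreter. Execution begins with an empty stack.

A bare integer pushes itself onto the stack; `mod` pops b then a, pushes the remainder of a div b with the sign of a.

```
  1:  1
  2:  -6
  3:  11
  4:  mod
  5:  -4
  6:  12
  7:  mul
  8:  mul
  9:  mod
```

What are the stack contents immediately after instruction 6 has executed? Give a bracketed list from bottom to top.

1    [1]
-6   [1, -6]
11   [1, -6, 11]
mod  [1, -6]
-4   [1, -6, -4]
12   [1, -6, -4, 12]

[1, -6, -4, 12]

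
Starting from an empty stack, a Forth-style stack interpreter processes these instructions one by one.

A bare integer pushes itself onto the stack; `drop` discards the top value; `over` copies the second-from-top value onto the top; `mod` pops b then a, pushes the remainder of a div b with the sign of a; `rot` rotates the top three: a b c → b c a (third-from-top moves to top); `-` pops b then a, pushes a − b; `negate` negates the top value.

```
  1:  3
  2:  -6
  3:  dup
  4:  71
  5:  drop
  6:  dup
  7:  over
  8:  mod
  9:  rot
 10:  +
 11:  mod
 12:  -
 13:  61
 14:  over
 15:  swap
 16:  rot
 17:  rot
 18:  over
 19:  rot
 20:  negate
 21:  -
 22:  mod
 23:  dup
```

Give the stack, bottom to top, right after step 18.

[61, 3, 3, 3]

3    -> 3
-6   -> 3 -6
dup  -> 3 -6 -6
71   -> 3 -6 -6 71
drop -> 3 -6 -6
dup  -> 3 -6 -6 -6
over -> 3 -6 -6 -6 -6
mod  -> 3 -6 -6 0
rot  -> 3 -6 0 -6
+    -> 3 -6 -6
mod  -> 3 0
-    -> 3
61   -> 3 61
over -> 3 61 3
swap -> 3 3 61
rot  -> 3 61 3
rot  -> 61 3 3
over -> 61 3 3 3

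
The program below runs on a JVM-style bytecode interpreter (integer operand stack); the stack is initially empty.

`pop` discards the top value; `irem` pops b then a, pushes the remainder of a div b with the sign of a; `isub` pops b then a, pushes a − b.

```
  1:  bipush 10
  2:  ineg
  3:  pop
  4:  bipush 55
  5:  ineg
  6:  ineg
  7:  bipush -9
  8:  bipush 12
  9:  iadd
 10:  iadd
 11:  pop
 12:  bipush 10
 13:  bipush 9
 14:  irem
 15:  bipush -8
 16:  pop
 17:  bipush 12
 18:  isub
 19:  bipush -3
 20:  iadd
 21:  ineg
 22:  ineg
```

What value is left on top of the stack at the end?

bipush 10 -> [10]
ineg      -> [-10]
pop       -> []
bipush 55 -> [55]
ineg      -> [-55]
ineg      -> [55]
bipush -9 -> [55, -9]
bipush 12 -> [55, -9, 12]
iadd      -> [55, 3]
iadd      -> [58]
pop       -> []
bipush 10 -> [10]
bipush 9  -> [10, 9]
irem      -> [1]
bipush -8 -> [1, -8]
pop       -> [1]
bipush 12 -> [1, 12]
isub      -> [-11]
bipush -3 -> [-11, -3]
iadd      -> [-14]
ineg      -> [14]
ineg      -> [-14]

-14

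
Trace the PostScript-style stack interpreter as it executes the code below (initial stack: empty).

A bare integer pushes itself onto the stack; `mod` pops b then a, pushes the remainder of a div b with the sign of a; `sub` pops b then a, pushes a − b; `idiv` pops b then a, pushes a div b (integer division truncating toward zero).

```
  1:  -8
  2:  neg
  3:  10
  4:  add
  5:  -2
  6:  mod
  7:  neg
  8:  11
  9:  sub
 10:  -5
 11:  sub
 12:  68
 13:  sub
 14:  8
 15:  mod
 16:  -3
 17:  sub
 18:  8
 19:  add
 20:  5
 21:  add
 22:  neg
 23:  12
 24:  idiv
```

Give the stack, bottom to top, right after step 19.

[9]

-8  : [-8]
neg : [8]
10  : [8, 10]
add : [18]
-2  : [18, -2]
mod : [0]
neg : [0]
11  : [0, 11]
sub : [-11]
-5  : [-11, -5]
sub : [-6]
68  : [-6, 68]
sub : [-74]
8   : [-74, 8]
mod : [-2]
-3  : [-2, -3]
sub : [1]
8   : [1, 8]
add : [9]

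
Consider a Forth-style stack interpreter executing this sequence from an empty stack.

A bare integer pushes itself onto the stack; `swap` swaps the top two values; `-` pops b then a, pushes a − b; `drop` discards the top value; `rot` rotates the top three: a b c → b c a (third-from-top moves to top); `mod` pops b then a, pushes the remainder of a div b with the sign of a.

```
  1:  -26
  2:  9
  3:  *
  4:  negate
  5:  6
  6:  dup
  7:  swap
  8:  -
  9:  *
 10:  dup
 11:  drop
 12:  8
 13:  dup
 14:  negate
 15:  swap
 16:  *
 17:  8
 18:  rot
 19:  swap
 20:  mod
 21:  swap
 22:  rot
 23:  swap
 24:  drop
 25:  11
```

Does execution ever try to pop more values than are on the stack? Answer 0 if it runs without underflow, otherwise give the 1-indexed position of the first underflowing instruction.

-26    : -26
9      : -26 9
*      : -234
negate : 234
6      : 234 6
dup    : 234 6 6
swap   : 234 6 6
-      : 234 0
*      : 0
dup    : 0 0
drop   : 0
8      : 0 8
dup    : 0 8 8
negate : 0 8 -8
swap   : 0 -8 8
*      : 0 -64
8      : 0 -64 8
rot    : -64 8 0
swap   : -64 0 8
mod    : -64 0
swap   : 0 -64
rot  — needs 3 operands, stack has 2 → underflow

22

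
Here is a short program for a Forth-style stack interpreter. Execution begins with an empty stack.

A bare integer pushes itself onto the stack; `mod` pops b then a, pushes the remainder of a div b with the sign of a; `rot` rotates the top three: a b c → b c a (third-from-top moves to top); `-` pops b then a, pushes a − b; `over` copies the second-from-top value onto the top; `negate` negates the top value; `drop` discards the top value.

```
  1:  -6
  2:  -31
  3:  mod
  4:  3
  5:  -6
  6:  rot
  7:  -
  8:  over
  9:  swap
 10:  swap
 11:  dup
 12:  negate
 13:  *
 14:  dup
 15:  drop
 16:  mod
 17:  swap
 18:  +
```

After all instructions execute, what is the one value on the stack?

3

-6     → -6
-31    → -6 -31
mod    → -6
3      → -6 3
-6     → -6 3 -6
rot    → 3 -6 -6
-      → 3 0
over   → 3 0 3
swap   → 3 3 0
swap   → 3 0 3
dup    → 3 0 3 3
negate → 3 0 3 -3
*      → 3 0 -9
dup    → 3 0 -9 -9
drop   → 3 0 -9
mod    → 3 0
swap   → 0 3
+      → 3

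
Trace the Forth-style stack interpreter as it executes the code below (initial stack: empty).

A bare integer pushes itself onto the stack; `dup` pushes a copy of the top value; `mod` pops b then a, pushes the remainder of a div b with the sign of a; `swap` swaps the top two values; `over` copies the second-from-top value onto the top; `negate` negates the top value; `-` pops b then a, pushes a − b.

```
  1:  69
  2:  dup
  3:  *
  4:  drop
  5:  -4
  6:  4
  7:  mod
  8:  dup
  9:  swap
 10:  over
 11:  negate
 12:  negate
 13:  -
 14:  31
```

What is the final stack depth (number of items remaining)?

69     → 69
dup    → 69 69
*      → 4761
drop   → (empty)
-4     → -4
4      → -4 4
mod    → 0
dup    → 0 0
swap   → 0 0
over   → 0 0 0
negate → 0 0 0
negate → 0 0 0
-      → 0 0
31     → 0 0 31

3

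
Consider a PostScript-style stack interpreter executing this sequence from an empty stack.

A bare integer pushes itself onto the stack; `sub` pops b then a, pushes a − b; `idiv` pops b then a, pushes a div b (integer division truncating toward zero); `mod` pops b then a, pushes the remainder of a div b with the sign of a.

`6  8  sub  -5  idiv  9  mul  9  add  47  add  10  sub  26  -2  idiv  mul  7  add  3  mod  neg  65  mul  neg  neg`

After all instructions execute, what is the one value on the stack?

6     [6]
8     [6, 8]
sub   [-2]
-5    [-2, -5]
idiv  [0]
9     [0, 9]
mul   [0]
9     [0, 9]
add   [9]
47    [9, 47]
add   [56]
10    [56, 10]
sub   [46]
26    [46, 26]
-2    [46, 26, -2]
idiv  [46, -13]
mul   [-598]
7     [-598, 7]
add   [-591]
3     [-591, 3]
mod   [0]
neg   [0]
65    [0, 65]
mul   [0]
neg   [0]
neg   [0]

0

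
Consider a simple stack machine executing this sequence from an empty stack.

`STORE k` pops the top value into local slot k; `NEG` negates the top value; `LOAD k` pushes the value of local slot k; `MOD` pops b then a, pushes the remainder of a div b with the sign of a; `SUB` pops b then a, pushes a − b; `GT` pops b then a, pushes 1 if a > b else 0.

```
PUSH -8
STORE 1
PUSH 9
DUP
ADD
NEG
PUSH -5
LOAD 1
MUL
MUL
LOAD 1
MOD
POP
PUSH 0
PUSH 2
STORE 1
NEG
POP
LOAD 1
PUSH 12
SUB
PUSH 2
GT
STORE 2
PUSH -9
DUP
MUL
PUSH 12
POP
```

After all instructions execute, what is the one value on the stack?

PUSH -8 → -8
STORE 1 → (empty)
PUSH 9  → 9
DUP     → 9 9
ADD     → 18
NEG     → -18
PUSH -5 → -18 -5
LOAD 1  → -18 -5 -8
MUL     → -18 40
MUL     → -720
LOAD 1  → -720 -8
MOD     → 0
POP     → (empty)
PUSH 0  → 0
PUSH 2  → 0 2
STORE 1 → 0
NEG     → 0
POP     → (empty)
LOAD 1  → 2
PUSH 12 → 2 12
SUB     → -10
PUSH 2  → -10 2
GT      → 0
STORE 2 → (empty)
PUSH -9 → -9
DUP     → -9 -9
MUL     → 81
PUSH 12 → 81 12
POP     → 81

81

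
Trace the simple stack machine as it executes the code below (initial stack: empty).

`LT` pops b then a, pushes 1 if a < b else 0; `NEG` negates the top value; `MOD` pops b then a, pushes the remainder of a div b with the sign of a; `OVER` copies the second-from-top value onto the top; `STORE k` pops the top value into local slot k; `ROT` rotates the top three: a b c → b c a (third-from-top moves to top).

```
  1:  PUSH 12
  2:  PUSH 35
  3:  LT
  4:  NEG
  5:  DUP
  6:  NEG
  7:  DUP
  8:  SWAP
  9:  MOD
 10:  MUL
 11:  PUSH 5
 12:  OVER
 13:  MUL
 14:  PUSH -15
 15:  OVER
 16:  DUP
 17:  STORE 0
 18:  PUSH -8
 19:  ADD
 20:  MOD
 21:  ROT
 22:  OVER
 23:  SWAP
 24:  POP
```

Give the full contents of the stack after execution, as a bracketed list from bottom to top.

PUSH 12  -> [12]
PUSH 35  -> [12, 35]
LT       -> [1]
NEG      -> [-1]
DUP      -> [-1, -1]
NEG      -> [-1, 1]
DUP      -> [-1, 1, 1]
SWAP     -> [-1, 1, 1]
MOD      -> [-1, 0]
MUL      -> [0]
PUSH 5   -> [0, 5]
OVER     -> [0, 5, 0]
MUL      -> [0, 0]
PUSH -15 -> [0, 0, -15]
OVER     -> [0, 0, -15, 0]
DUP      -> [0, 0, -15, 0, 0]
STORE 0  -> [0, 0, -15, 0]
PUSH -8  -> [0, 0, -15, 0, -8]
ADD      -> [0, 0, -15, -8]
MOD      -> [0, 0, -7]
ROT      -> [0, -7, 0]
OVER     -> [0, -7, 0, -7]
SWAP     -> [0, -7, -7, 0]
POP      -> [0, -7, -7]

[0, -7, -7]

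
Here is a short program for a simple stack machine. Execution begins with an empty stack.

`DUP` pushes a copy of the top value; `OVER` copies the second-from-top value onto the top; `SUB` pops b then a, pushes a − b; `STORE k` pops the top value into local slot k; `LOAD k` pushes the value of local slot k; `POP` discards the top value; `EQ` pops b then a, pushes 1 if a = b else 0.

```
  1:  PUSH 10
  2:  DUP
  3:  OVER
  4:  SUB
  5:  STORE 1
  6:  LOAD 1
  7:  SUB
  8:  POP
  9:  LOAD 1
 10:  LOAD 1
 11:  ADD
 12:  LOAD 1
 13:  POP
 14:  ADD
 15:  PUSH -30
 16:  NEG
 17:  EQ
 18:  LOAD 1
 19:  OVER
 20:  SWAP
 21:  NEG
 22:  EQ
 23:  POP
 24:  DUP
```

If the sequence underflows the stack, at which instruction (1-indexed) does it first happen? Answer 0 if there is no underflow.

PUSH 10  10
DUP      10 10
OVER     10 10 10
SUB      10 0
STORE 1  10
LOAD 1   10 0
SUB      10
POP      (empty)
LOAD 1   0
LOAD 1   0 0
ADD      0
LOAD 1   0 0
POP      0
ADD  — needs 2 operands, stack has 1 → underflow

14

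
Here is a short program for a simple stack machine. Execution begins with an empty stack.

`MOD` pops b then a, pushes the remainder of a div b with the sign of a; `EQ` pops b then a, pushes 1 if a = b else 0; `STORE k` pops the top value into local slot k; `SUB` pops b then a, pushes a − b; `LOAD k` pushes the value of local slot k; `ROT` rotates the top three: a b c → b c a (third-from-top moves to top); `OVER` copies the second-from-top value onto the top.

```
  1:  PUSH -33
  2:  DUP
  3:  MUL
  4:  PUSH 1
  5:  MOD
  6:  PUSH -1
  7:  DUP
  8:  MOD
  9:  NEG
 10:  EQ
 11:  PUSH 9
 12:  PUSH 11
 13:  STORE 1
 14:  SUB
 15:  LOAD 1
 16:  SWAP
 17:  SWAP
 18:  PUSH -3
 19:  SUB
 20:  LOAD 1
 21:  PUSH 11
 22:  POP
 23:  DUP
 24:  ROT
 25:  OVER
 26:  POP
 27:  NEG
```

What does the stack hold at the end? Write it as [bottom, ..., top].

PUSH -33 : [-33]
DUP      : [-33, -33]
MUL      : [1089]
PUSH 1   : [1089, 1]
MOD      : [0]
PUSH -1  : [0, -1]
DUP      : [0, -1, -1]
MOD      : [0, 0]
NEG      : [0, 0]
EQ       : [1]
PUSH 9   : [1, 9]
PUSH 11  : [1, 9, 11]
STORE 1  : [1, 9]
SUB      : [-8]
LOAD 1   : [-8, 11]
SWAP     : [11, -8]
SWAP     : [-8, 11]
PUSH -3  : [-8, 11, -3]
SUB      : [-8, 14]
LOAD 1   : [-8, 14, 11]
PUSH 11  : [-8, 14, 11, 11]
POP      : [-8, 14, 11]
DUP      : [-8, 14, 11, 11]
ROT      : [-8, 11, 11, 14]
OVER     : [-8, 11, 11, 14, 11]
POP      : [-8, 11, 11, 14]
NEG      : [-8, 11, 11, -14]

[-8, 11, 11, -14]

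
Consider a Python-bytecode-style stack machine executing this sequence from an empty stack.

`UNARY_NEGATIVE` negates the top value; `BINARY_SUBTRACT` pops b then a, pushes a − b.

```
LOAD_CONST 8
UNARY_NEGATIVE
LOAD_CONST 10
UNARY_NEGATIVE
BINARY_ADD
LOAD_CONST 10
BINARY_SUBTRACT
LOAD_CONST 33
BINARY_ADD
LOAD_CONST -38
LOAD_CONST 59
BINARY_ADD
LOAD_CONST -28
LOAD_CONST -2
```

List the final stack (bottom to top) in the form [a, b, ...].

LOAD_CONST 8    : [8]
UNARY_NEGATIVE  : [-8]
LOAD_CONST 10   : [-8, 10]
UNARY_NEGATIVE  : [-8, -10]
BINARY_ADD      : [-18]
LOAD_CONST 10   : [-18, 10]
BINARY_SUBTRACT : [-28]
LOAD_CONST 33   : [-28, 33]
BINARY_ADD      : [5]
LOAD_CONST -38  : [5, -38]
LOAD_CONST 59   : [5, -38, 59]
BINARY_ADD      : [5, 21]
LOAD_CONST -28  : [5, 21, -28]
LOAD_CONST -2   : [5, 21, -28, -2]

[5, 21, -28, -2]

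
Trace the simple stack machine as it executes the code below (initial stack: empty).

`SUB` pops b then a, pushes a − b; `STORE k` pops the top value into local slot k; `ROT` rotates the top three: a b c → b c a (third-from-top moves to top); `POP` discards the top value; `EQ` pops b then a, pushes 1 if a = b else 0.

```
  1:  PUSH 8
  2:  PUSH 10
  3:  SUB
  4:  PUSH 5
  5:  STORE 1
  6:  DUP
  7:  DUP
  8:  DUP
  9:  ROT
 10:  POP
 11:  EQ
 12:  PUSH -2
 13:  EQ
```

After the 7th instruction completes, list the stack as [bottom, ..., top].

[-2, -2, -2]

PUSH 8  → 8
PUSH 10 → 8 10
SUB     → -2
PUSH 5  → -2 5
STORE 1 → -2
DUP     → -2 -2
DUP     → -2 -2 -2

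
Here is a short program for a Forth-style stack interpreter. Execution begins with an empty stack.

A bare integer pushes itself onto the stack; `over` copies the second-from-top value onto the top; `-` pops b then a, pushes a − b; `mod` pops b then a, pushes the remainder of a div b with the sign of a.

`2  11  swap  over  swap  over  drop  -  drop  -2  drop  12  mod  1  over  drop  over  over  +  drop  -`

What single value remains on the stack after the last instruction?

2    → 2
11   → 2 11
swap → 11 2
over → 11 2 11
swap → 11 11 2
over → 11 11 2 11
drop → 11 11 2
-    → 11 9
drop → 11
-2   → 11 -2
drop → 11
12   → 11 12
mod  → 11
1    → 11 1
over → 11 1 11
drop → 11 1
over → 11 1 11
over → 11 1 11 1
+    → 11 1 12
drop → 11 1
-    → 10

10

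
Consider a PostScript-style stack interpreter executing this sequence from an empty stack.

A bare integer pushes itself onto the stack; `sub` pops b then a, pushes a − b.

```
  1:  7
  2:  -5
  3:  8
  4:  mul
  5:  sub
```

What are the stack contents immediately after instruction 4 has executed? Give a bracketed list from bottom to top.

[7, -40]

7   -> [7]
-5  -> [7, -5]
8   -> [7, -5, 8]
mul -> [7, -40]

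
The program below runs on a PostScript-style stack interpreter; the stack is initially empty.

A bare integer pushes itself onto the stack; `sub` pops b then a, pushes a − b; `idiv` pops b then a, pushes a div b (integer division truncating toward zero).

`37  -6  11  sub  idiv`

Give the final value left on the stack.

-2

37    37
-6    37 -6
11    37 -6 11
sub   37 -17
idiv  -2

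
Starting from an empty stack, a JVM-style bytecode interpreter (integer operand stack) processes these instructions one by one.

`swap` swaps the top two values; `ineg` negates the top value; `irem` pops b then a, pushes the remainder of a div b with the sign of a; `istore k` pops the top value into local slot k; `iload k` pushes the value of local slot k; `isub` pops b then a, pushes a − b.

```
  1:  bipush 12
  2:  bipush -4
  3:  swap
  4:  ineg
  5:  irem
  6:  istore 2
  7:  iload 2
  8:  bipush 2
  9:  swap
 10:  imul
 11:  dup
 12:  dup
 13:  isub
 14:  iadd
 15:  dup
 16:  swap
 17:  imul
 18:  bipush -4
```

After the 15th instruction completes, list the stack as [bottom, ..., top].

bipush 12 -> 12
bipush -4 -> 12 -4
swap      -> -4 12
ineg      -> -4 -12
irem      -> -4
istore 2  -> (empty)
iload 2   -> -4
bipush 2  -> -4 2
swap      -> 2 -4
imul      -> -8
dup       -> -8 -8
dup       -> -8 -8 -8
isub      -> -8 0
iadd      -> -8
dup       -> -8 -8

[-8, -8]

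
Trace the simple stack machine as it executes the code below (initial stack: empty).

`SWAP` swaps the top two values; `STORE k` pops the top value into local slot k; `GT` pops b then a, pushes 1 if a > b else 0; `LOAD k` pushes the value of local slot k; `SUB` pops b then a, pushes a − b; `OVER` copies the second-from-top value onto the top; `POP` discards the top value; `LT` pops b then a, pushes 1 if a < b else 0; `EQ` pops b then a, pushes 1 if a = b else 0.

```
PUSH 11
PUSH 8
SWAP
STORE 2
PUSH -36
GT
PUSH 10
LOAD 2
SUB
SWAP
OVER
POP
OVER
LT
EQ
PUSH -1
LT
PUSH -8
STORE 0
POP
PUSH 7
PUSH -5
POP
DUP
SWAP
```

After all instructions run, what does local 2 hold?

11

PUSH 11  : [11]
PUSH 8   : [11, 8]
SWAP     : [8, 11]
STORE 2  : [8]
PUSH -36 : [8, -36]
GT       : [1]
PUSH 10  : [1, 10]
LOAD 2   : [1, 10, 11]
SUB      : [1, -1]
SWAP     : [-1, 1]
OVER     : [-1, 1, -1]
POP      : [-1, 1]
OVER     : [-1, 1, -1]
LT       : [-1, 0]
EQ       : [0]
PUSH -1  : [0, -1]
LT       : [0]
PUSH -8  : [0, -8]
STORE 0  : [0]
POP      : []
PUSH 7   : [7]
PUSH -5  : [7, -5]
POP      : [7]
DUP      : [7, 7]
SWAP     : [7, 7]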